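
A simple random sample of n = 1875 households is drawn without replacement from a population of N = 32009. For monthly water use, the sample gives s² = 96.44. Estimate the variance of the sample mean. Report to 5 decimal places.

0.04842

Under SRS without replacement, Var(ȳ) = (1 − f)·s²/n with f = n/N = 1875/32009 = 0.05857728.
Var(ȳ) = (1 − 0.05857728)·96.44/1875 = 0.94142272·0.051434667 = 0.048421764.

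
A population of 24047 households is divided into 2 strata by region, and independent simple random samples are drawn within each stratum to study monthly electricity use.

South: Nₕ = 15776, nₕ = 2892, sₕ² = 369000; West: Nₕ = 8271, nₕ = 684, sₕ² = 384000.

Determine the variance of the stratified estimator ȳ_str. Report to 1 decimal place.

Var(ȳ_str) = Σₕ Wₕ²(1 − fₕ)sₕ²/nₕ with Wₕ = Nₕ/N, N = 24047.
South: Wₕ = 0.65604857; term = 0.65604857²·(1 − 0.18331643)·369000/2892 = 44.849116.
West: Wₕ = 0.34395143; term = 0.34395143²·(1 − 0.08269859)·384000/684 = 60.92302.
Sum = 105.77214.

105.8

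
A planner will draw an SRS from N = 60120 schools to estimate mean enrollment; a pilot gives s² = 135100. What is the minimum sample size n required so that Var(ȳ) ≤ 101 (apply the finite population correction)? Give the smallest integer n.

Without fpc, n₀ = s²/D = 135100/101 = 1337.6238.
With fpc, (1 − n/N)·s²/n ≤ D requires n ≥ n₀/(1 + n₀/N) = 1337.6238/(1 + 1337.6238/60120) = 1308.5104.
Rounding up, n = 1309.

1309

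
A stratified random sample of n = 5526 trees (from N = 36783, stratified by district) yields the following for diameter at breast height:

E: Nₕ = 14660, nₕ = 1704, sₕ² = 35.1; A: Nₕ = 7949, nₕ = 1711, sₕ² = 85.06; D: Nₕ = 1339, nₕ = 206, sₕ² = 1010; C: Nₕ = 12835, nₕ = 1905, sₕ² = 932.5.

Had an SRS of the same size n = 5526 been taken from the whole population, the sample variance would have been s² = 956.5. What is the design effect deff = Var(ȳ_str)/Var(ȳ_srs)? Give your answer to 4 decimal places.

0.4145

Var(ȳ_str) = Σ Wₕ²(1−fₕ)sₕ²/nₕ with Wₕ = Nₕ/36783:
  E: (14660/36783)²·(1−1704/14660)·35.1/1704 = 0.0028916661
  A: (7949/36783)²·(1−1711/7949)·85.06/1711 = 0.0018219604
  D: (1339/36783)²·(1−206/1339)·1010/206 = 0.0054975647
  C: (12835/36783)²·(1−1905/12835)·932.5/1905 = 0.050754622
  → Var(ȳ_str) = 0.060965813.
Var(ȳ_srs) = (1 − 5526/36783)·956.5/5526 = 0.14708698.
deff = 0.060965813 / 0.14708698 = 0.4145.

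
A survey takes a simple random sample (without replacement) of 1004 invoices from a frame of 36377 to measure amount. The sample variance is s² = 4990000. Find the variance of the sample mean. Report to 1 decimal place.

Under SRS without replacement, Var(ȳ) = (1 − f)·s²/n with f = n/N = 1004/36377 = 0.02759986.
Var(ȳ) = (1 − 0.02759986)·4990000/1004 = 0.97240014·4970.1195 = 4832.9449.

4832.9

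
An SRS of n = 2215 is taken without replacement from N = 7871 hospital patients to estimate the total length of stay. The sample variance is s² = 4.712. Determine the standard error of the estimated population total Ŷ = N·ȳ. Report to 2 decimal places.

307.74

Var(Ŷ) = N²·Var(ȳ) = N²·(1 − n/N)·s²/n.
f = 2215/7871 = 0.28141278; Var(ȳ) = 0.71858722·4.712/2215 = 0.0015286605.
Var(Ŷ) = 7871² · 0.0015286605 = 94704.555.
SE(Ŷ) = √(94704.555) = 307.74.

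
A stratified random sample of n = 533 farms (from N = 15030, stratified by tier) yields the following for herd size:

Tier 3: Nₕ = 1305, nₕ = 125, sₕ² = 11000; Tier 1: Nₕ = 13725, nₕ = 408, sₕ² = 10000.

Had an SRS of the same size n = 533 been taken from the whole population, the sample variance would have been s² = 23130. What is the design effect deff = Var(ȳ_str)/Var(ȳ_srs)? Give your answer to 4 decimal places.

Var(ȳ_str) = Σ Wₕ²(1−fₕ)sₕ²/nₕ with Wₕ = Nₕ/15030:
  Tier 3: (1305/15030)²·(1−125/1305)·11000/125 = 0.59987012
  Tier 1: (13725/15030)²·(1−408/13725)·10000/408 = 19.830818
  → Var(ȳ_str) = 20.430688.
Var(ȳ_srs) = (1 − 533/15030)·23130/533 = 41.85695.
deff = 20.430688 / 41.85695 = 0.4881.

0.4881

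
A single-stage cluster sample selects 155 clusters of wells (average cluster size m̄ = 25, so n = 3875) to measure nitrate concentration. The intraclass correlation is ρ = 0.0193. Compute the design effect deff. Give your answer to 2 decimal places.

deff = 1 + (25 − 1)·0.0193 = 1 + 0.4632 = 1.4632.

1.46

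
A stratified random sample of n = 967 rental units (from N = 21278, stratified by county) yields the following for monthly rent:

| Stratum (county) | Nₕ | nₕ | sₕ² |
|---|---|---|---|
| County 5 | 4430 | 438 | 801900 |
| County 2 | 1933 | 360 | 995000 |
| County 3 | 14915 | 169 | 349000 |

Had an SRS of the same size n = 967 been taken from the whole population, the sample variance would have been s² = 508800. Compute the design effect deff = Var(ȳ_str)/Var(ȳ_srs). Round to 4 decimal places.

2.1767

Var(ȳ_str) = Σ Wₕ²(1−fₕ)sₕ²/nₕ with Wₕ = Nₕ/21278:
  County 5: (4430/21278)²·(1−438/4430)·801900/438 = 71.511972
  County 2: (1933/21278)²·(1−360/1933)·995000/360 = 18.561777
  County 3: (14915/21278)²·(1−169/14915)·349000/169 = 1003.1701
  → Var(ȳ_str) = 1093.2438.
Var(ȳ_srs) = (1 − 967/21278)·508800/967 = 502.25137.
deff = 1093.2438 / 502.25137 = 2.1767.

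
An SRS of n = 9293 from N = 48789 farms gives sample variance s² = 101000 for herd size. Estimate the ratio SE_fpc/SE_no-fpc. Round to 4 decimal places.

f = n/N = 9293/48789 = 0.19047326.
SE_no-fpc = √(s²/n) = 3.296725; SE_fpc = √((1−f)s²/n) = 2.9661856.
Ratio = √(1−f) = 0.89973704.

0.8997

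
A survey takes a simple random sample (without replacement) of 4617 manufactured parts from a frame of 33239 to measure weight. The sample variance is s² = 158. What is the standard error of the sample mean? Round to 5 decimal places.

0.17166

Under SRS without replacement, Var(ȳ) = (1 − f)·s²/n with f = n/N = 4617/33239 = 0.13890310.
Var(ȳ) = (1 − 0.13890310)·158/4617 = 0.86109690·0.034221356 = 0.029467904.
SE(ȳ) = √(0.029467904) = 0.17166.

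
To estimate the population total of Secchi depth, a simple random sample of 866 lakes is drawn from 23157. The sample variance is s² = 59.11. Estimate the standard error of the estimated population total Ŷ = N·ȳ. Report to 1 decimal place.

5935.8

Var(Ŷ) = N²·Var(ȳ) = N²·(1 − n/N)·s²/n.
f = 866/23157 = 0.03739690; Var(ȳ) = 0.96260310·59.11/866 = 0.065703775.
Var(Ŷ) = 23157² · 0.065703775 = 3.5233429 × 10^7.
SE(Ŷ) = √(3.5233429 × 10^7) = 5935.8.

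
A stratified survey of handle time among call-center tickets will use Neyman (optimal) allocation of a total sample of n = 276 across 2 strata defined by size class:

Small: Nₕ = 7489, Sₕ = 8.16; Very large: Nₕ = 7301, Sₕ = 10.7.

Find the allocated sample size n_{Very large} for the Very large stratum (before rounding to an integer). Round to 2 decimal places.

154.86

Neyman allocation: nₕ = n·NₕSₕ / Σⱼ NⱼSⱼ.
Σ NⱼSⱼ = 7489·8.16 + 7301·10.7 = 139230.94.
n_{Very large} = 276·7301·10.7 / 139230.94 = 154.86.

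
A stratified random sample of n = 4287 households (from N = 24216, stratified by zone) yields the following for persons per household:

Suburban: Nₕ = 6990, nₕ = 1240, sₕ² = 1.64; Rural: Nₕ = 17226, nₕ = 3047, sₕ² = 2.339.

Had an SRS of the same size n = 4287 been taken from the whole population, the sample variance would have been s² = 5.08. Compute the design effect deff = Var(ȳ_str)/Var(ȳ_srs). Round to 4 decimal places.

0.4208

Var(ȳ_str) = Σ Wₕ²(1−fₕ)sₕ²/nₕ with Wₕ = Nₕ/24216:
  Suburban: (6990/24216)²·(1−1240/6990)·1.64/1240 = 9.0648864 × 10^-5
  Rural: (17226/24216)²·(1−3047/17226)·2.339/3047 = 3.1972971 × 10^-4
  → Var(ȳ_str) = 4.1037857 × 10^-4.
Var(ȳ_srs) = (1 − 4287/24216)·5.08/4287 = 9.7519918 × 10^-4.
deff = (4.1037857 × 10^-4) / (9.7519918 × 10^-4) = 0.4208.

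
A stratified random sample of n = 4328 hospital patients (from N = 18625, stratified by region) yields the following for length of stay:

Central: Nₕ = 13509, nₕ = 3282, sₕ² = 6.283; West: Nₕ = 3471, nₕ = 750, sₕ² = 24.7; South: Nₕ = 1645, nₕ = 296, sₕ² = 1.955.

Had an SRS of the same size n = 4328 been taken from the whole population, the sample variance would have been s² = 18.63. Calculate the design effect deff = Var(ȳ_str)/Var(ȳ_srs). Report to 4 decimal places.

Var(ȳ_str) = Σ Wₕ²(1−fₕ)sₕ²/nₕ with Wₕ = Nₕ/18625:
  Central: (13509/18625)²·(1−3282/13509)·6.283/3282 = 7.6244299 × 10^-4
  West: (3471/18625)²·(1−750/3471)·24.7/750 = 8.9665687 × 10^-4
  South: (1645/18625)²·(1−296/1645)·1.955/296 = 4.2251326 × 10^-5
  → Var(ȳ_str) = 0.0017013512.
Var(ȳ_srs) = (1 − 4328/18625)·18.63/4328 = 0.0033042602.
deff = 0.0017013512 / 0.0033042602 = 0.5149.

0.5149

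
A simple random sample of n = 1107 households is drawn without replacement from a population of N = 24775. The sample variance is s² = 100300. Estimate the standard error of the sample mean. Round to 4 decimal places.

9.3036

Under SRS without replacement, Var(ȳ) = (1 − f)·s²/n with f = n/N = 1107/24775 = 0.04468214.
Var(ȳ) = (1 − 0.04468214)·100300/1107 = 0.95531786·90.605239 = 86.556803.
SE(ȳ) = √(86.556803) = 9.3036.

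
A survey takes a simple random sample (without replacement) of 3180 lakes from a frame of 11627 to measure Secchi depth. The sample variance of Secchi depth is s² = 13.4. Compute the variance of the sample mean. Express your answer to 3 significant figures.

0.00306

Under SRS without replacement, Var(ȳ) = (1 − f)·s²/n with f = n/N = 3180/11627 = 0.27350133.
Var(ȳ) = (1 − 0.27350133)·13.4/3180 = 0.72649867·0.0042138365 = 0.0030613466.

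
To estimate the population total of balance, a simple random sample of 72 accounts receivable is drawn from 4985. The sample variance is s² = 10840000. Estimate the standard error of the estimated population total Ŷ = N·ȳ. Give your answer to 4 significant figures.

Var(Ŷ) = N²·Var(ȳ) = N²·(1 − n/N)·s²/n.
f = 72/4985 = 0.01444333; Var(ȳ) = 0.98555667·10840000/72 = 148381.03.
Var(Ŷ) = 4985² · 148381.03 = 3.687302 × 10^12.
SE(Ŷ) = √(3.687302 × 10^12) = 1.920 × 10^6.

1.920 × 10^6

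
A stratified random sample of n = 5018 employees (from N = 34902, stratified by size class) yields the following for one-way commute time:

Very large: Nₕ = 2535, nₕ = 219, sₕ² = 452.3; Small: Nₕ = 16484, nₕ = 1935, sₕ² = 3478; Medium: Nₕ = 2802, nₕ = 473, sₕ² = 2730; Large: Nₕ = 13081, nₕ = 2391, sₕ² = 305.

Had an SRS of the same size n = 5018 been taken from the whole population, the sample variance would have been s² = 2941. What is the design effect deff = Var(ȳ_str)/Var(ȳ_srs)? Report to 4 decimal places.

0.8158

Var(ȳ_str) = Σ Wₕ²(1−fₕ)sₕ²/nₕ with Wₕ = Nₕ/34902:
  Very large: (2535/34902)²·(1−219/2535)·452.3/219 = 0.0099540167
  Small: (16484/34902)²·(1−1935/16484)·3478/1935 = 0.35386999
  Medium: (2802/34902)²·(1−473/2802)·2730/473 = 0.03091993
  Large: (13081/34902)²·(1−2391/13081)·305/2391 = 0.014643277
  → Var(ȳ_str) = 0.40938721.
Var(ȳ_srs) = (1 − 5018/34902)·2941/5018 = 0.50182556.
deff = 0.40938721 / 0.50182556 = 0.8158.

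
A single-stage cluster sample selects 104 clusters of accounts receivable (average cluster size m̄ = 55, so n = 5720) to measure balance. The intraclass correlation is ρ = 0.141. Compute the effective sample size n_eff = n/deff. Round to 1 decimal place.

deff = 1 + (55 − 1)·0.141 = 1 + 7.614 = 8.614.
n_eff = 5720 / 8.614 = 664.0.

664.0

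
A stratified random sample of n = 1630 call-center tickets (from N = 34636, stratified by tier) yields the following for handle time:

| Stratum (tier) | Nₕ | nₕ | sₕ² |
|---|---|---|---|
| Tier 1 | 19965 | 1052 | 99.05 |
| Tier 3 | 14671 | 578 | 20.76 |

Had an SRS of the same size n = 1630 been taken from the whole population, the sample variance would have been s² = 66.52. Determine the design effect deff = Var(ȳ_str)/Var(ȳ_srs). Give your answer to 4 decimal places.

Var(ȳ_str) = Σ Wₕ²(1−fₕ)sₕ²/nₕ with Wₕ = Nₕ/34636:
  Tier 1: (19965/34636)²·(1−1052/19965)·99.05/1052 = 0.029635552
  Tier 3: (14671/34636)²·(1−578/14671)·20.76/578 = 0.0061902362
  → Var(ȳ_str) = 0.035825788.
Var(ȳ_srs) = (1 − 1630/34636)·66.52/1630 = 0.038889271.
deff = 0.035825788 / 0.038889271 = 0.9212.

0.9212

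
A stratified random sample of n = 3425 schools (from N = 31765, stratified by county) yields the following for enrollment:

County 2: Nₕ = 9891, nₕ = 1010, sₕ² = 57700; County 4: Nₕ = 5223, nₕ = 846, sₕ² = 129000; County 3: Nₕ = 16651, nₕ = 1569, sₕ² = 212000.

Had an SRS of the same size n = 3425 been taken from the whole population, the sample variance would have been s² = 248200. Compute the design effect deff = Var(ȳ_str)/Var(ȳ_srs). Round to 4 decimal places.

Var(ȳ_str) = Σ Wₕ²(1−fₕ)sₕ²/nₕ with Wₕ = Nₕ/31765:
  County 2: (9891/31765)²·(1−1010/9891)·57700/1010 = 4.9734619
  County 4: (5223/31765)²·(1−846/5223)·129000/846 = 3.4547625
  County 3: (16651/31765)²·(1−1569/16651)·212000/1569 = 33.629039
  → Var(ȳ_str) = 42.057263.
Var(ȳ_srs) = (1 − 3425/31765)·248200/3425 = 64.653522.
deff = 42.057263 / 64.653522 = 0.6505.

0.6505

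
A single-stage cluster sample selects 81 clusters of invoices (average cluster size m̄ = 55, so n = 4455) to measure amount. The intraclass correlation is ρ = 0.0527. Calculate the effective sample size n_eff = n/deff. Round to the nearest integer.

1158

deff = 1 + (55 − 1)·0.0527 = 1 + 2.8458 = 3.8458.
n_eff = 4455 / 3.8458 = 1158.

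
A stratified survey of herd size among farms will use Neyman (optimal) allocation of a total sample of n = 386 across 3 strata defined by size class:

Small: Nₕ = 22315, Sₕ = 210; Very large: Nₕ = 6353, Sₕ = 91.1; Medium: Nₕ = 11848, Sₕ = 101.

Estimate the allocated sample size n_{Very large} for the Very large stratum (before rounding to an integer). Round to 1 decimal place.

34.6

Neyman allocation: nₕ = n·NₕSₕ / Σⱼ NⱼSⱼ.
Σ NⱼSⱼ = 22315·210 + 6353·91.1 + 11848·101 = 6.4615563 × 10^6.
n_{Very large} = 386·6353·91.1 / (6.4615563 × 10^6) = 34.6.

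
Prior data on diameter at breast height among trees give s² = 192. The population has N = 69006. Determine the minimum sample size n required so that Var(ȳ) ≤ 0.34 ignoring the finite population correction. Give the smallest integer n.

565

Without fpc, n₀ = s²/D = 192/0.34 = 564.7059.
Rounding up, n = 565.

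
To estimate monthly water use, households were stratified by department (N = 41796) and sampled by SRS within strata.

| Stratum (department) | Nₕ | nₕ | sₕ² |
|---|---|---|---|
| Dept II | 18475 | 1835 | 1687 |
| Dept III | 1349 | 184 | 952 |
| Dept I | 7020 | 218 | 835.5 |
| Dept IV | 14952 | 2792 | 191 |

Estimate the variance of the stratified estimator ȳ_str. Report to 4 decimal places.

0.2783

Var(ȳ_str) = Σₕ Wₕ²(1 − fₕ)sₕ²/nₕ with Wₕ = Nₕ/N, N = 41796.
Dept II: Wₕ = 0.44202795; term = 0.44202795²·(1 − 0.09932341)·1687/1835 = 0.16178839.
Dept III: Wₕ = 0.03227582; term = 0.03227582²·(1 − 0.13639733)·952/184 = 0.0046546557.
Dept I: Wₕ = 0.16795866; term = 0.16795866²·(1 − 0.03105413)·835.5/218 = 0.1047597.
Dept IV: Wₕ = 0.35773758; term = 0.35773758²·(1 − 0.18673087)·191/2792 = 0.0071200227.
Sum = 0.27832277.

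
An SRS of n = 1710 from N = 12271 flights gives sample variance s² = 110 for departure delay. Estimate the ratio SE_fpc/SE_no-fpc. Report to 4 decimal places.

f = n/N = 1710/12271 = 0.13935295.
SE_no-fpc = √(s²/n) = 0.25362864; SE_fpc = √((1−f)s²/n) = 0.23529399.
Ratio = √(1−f) = 0.92771065.

0.9277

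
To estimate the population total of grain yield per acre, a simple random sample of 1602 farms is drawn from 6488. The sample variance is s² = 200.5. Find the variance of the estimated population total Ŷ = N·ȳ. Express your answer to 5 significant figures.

3.9675 × 10^6

Var(Ŷ) = N²·Var(ȳ) = N²·(1 − n/N)·s²/n.
f = 1602/6488 = 0.24691739; Var(ȳ) = 0.75308261·200.5/1602 = 0.094252849.
Var(Ŷ) = 6488² · 0.094252849 = 3.967493 × 10^6.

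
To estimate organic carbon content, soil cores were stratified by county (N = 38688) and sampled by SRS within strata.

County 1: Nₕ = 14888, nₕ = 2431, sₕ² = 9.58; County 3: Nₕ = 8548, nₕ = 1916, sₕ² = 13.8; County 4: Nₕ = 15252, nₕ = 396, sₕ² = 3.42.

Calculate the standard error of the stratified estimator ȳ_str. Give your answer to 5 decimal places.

Var(ȳ_str) = Σₕ Wₕ²(1 − fₕ)sₕ²/nₕ with Wₕ = Nₕ/N, N = 38688.
County 1: Wₕ = 0.38482217; term = 0.38482217²·(1 − 0.16328587)·9.58/2431 = 4.8828998 × 10^-4.
County 3: Wₕ = 0.22094706; term = 0.22094706²·(1 − 0.22414600)·13.8/1916 = 2.7279729 × 10^-4.
County 4: Wₕ = 0.39423077; term = 0.39423077²·(1 − 0.02596381)·3.42/396 = 0.0013073957.
Sum = 0.002068483.
SE = √(0.002068483) = 0.04548.

0.04548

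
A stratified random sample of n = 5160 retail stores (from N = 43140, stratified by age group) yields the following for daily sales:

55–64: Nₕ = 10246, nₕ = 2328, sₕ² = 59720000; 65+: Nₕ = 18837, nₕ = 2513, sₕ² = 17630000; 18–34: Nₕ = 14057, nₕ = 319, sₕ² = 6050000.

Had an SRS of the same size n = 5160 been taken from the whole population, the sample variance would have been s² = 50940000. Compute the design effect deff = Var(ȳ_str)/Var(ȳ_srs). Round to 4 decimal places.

0.4885

Var(ȳ_str) = Σ Wₕ²(1−fₕ)sₕ²/nₕ with Wₕ = Nₕ/43140:
  55–64: (10246/43140)²·(1−2328/10246)·59720000/2328 = 1118.2693
  65+: (18837/43140)²·(1−2513/18837)·17630000/2513 = 1159.1453
  18–34: (14057/43140)²·(1−319/14057)·6050000/319 = 1967.9795
  → Var(ȳ_str) = 4245.3941.
Var(ȳ_srs) = (1 − 5160/43140)·50940000/5160 = 8691.2863.
deff = 4245.3941 / 8691.2863 = 0.4885.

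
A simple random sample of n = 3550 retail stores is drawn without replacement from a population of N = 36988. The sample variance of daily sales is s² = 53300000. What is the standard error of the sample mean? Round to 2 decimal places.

116.50

Under SRS without replacement, Var(ȳ) = (1 − f)·s²/n with f = n/N = 3550/36988 = 0.09597707.
Var(ȳ) = (1 − 0.09597707)·53300000/3550 = 0.90402293·15014.085 = 13573.077.
SE(ȳ) = √(13573.077) = 116.50.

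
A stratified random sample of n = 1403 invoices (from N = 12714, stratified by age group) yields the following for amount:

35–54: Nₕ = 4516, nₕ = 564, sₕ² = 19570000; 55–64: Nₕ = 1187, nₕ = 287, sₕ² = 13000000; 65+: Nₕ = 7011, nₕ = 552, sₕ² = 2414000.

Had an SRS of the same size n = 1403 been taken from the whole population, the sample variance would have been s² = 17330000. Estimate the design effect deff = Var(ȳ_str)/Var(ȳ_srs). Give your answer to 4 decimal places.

Var(ȳ_str) = Σ Wₕ²(1−fₕ)sₕ²/nₕ with Wₕ = Nₕ/12714:
  35–54: (4516/12714)²·(1−564/4516)·19570000/564 = 3831.0531
  55–64: (1187/12714)²·(1−287/1187)·13000000/287 = 299.35759
  65+: (7011/12714)²·(1−552/7011)·2414000/552 = 1225.1211
  → Var(ȳ_str) = 5355.5318.
Var(ȳ_srs) = (1 − 1403/12714)·17330000/1403 = 10989.038.
deff = 5355.5318 / 10989.038 = 0.4874.

0.4874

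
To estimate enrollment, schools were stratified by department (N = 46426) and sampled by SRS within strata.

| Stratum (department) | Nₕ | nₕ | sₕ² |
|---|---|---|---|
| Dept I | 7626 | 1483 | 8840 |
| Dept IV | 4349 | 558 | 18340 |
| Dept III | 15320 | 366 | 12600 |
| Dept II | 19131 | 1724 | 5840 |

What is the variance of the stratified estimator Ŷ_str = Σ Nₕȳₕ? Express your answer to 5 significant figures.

9.8361 × 10^9

Var(Ŷ_str) = Σₕ Nₕ²(1 − fₕ)sₕ²/nₕ.
Dept I: 7626²·(1 − 1483/7626)·8840/1483 = 2.7924694 × 10^8.
Dept IV: 4349²·(1 − 558/4349)·18340/558 = 5.4188649 × 10^8.
Dept III: 15320²·(1 − 366/15320)·12600/366 = 7.8868867 × 10^9.
Dept II: 19131²·(1 − 1724/19131)·5840/1724 = 1.128073 × 10^9.
Sum = 9.8360931 × 10^9.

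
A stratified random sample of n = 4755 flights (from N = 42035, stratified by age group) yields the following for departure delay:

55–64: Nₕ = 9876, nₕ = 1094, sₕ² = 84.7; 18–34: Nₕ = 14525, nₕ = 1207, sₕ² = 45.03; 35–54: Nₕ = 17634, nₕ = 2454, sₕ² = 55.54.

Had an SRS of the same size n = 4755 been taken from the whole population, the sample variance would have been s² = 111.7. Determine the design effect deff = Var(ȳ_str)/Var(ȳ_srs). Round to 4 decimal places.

Var(ȳ_str) = Σ Wₕ²(1−fₕ)sₕ²/nₕ with Wₕ = Nₕ/42035:
  55–64: (9876/42035)²·(1−1094/9876)·84.7/1094 = 0.0038003054
  18–34: (14525/42035)²·(1−1207/14525)·45.03/1207 = 0.0040843949
  35–54: (17634/42035)²·(1−2454/17634)·55.54/2454 = 0.0034287184
  → Var(ȳ_str) = 0.011313419.
Var(ȳ_srs) = (1 − 4755/42035)·111.7/4755 = 0.020833753.
deff = 0.011313419 / 0.020833753 = 0.5430.

0.5430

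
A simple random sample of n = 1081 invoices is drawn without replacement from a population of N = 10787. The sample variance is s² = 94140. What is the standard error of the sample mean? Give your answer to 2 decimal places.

Under SRS without replacement, Var(ȳ) = (1 − f)·s²/n with f = n/N = 1081/10787 = 0.10021322.
Var(ȳ) = (1 − 0.10021322)·94140/1081 = 0.89978678·87.086031 = 78.35886.
SE(ȳ) = √(78.35886) = 8.85.

8.85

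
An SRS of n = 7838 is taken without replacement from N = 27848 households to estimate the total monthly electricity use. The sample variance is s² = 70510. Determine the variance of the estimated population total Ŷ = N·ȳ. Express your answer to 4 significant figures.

Var(Ŷ) = N²·Var(ȳ) = N²·(1 − n/N)·s²/n.
f = 7838/27848 = 0.28145648; Var(ȳ) = 0.71854352·70510/7838 = 6.4639581.
Var(Ŷ) = 27848² · 6.4639581 = 5.0128713 × 10^9.

5.013 × 10^9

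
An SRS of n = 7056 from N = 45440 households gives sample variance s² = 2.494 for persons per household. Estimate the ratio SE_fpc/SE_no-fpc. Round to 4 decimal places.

0.9191

f = n/N = 7056/45440 = 0.15528169.
SE_no-fpc = √(s²/n) = 0.01880048; SE_fpc = √((1−f)s²/n) = 0.01727925.
Ratio = √(1−f) = 0.91908558.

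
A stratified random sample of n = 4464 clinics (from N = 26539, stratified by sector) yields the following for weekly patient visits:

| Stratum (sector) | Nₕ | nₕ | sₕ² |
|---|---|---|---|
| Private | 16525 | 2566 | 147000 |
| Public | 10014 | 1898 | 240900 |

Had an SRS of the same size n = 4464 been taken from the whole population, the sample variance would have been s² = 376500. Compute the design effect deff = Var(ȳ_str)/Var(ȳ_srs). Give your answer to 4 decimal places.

0.4762

Var(ȳ_str) = Σ Wₕ²(1−fₕ)sₕ²/nₕ with Wₕ = Nₕ/26539:
  Private: (16525/26539)²·(1−2566/16525)·147000/2566 = 18.762355
  Public: (10014/26539)²·(1−1898/10014)·240900/1898 = 14.64607
  → Var(ȳ_str) = 33.408425.
Var(ȳ_srs) = (1 − 4464/26539)·376500/4464 = 70.154729.
deff = 33.408425 / 70.154729 = 0.4762.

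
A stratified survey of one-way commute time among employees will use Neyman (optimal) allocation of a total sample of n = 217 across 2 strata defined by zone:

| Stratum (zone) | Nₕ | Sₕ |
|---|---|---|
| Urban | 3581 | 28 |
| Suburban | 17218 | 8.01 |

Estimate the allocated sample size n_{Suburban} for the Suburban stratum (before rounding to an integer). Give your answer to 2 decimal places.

125.65

Neyman allocation: nₕ = n·NₕSₕ / Σⱼ NⱼSⱼ.
Σ NⱼSⱼ = 3581·28 + 17218·8.01 = 238184.18.
n_{Suburban} = 217·17218·8.01 / 238184.18 = 125.65.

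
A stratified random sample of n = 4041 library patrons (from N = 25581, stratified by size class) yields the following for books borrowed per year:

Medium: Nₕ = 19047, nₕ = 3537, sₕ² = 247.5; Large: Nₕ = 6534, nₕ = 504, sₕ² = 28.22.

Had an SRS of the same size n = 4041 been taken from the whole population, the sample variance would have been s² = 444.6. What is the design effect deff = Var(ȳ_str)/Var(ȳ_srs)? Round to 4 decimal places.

Var(ȳ_str) = Σ Wₕ²(1−fₕ)sₕ²/nₕ with Wₕ = Nₕ/25581:
  Medium: (19047/25581)²·(1−3537/19047)·247.5/3537 = 0.031589554
  Large: (6534/25581)²·(1−504/6534)·28.22/504 = 0.0033712261
  → Var(ȳ_str) = 0.03496078.
Var(ȳ_srs) = (1 − 4041/25581)·444.6/4041 = 0.092642185.
deff = 0.03496078 / 0.092642185 = 0.3774.

0.3774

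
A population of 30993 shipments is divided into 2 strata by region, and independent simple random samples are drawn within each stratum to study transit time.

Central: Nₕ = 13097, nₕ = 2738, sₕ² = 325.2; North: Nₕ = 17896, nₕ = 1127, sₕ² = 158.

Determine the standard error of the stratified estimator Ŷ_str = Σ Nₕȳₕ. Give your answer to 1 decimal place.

Var(Ŷ_str) = Σₕ Nₕ²(1 − fₕ)sₕ²/nₕ.
Central: 13097²·(1 − 2738/13097)·325.2/2738 = 1.6114126 × 10^7.
North: 17896²·(1 − 1127/17896)·158/1127 = 4.2072305 × 10^7.
Sum = 5.8186431 × 10^7.
SE = √(5.8186431 × 10^7) = 7628.0.

7628.0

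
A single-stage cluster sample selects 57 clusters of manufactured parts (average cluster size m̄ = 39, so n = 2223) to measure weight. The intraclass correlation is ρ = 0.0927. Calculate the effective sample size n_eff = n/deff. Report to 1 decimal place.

deff = 1 + (39 − 1)·0.0927 = 1 + 3.5226 = 4.5226.
n_eff = 2223 / 4.5226 = 491.5.

491.5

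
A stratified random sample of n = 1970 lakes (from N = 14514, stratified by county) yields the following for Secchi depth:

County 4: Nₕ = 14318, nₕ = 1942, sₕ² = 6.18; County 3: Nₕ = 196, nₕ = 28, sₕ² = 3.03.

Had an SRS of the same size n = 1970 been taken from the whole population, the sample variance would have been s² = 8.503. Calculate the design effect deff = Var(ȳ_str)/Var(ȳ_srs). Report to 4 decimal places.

Var(ȳ_str) = Σ Wₕ²(1−fₕ)sₕ²/nₕ with Wₕ = Nₕ/14514:
  County 4: (14318/14514)²·(1−1942/14318)·6.18/1942 = 0.0026768724
  County 3: (196/14514)²·(1−28/196)·3.03/28 = 1.6915145 × 10^-5
  → Var(ȳ_str) = 0.0026937875.
Var(ȳ_srs) = (1 − 1970/14514)·8.503/1970 = 0.0037303955.
deff = 0.0026937875 / 0.0037303955 = 0.7221.

0.7221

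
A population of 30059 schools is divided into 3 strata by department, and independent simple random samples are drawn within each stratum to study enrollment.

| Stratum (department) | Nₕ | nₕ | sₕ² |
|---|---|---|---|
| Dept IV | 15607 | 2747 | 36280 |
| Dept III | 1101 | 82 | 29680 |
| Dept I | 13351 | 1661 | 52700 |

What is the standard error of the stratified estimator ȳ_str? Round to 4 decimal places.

2.9772

Var(ȳ_str) = Σₕ Wₕ²(1 − fₕ)sₕ²/nₕ with Wₕ = Nₕ/N, N = 30059.
Dept IV: Wₕ = 0.51921222; term = 0.51921222²·(1 − 0.17601076)·36280/2747 = 2.9337288.
Dept III: Wₕ = 0.03662797; term = 0.03662797²·(1 − 0.07447775)·29680/82 = 0.44943045.
Dept I: Wₕ = 0.44415982; term = 0.44415982²·(1 − 0.12441016)·52700/1661 = 5.4805006.
Sum = 8.8636599.
SE = √(8.8636599) = 2.9772.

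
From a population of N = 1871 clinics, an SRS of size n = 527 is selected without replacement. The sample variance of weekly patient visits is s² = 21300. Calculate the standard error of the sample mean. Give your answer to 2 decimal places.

Under SRS without replacement, Var(ȳ) = (1 − f)·s²/n with f = n/N = 527/1871 = 0.28166756.
Var(ȳ) = (1 − 0.28166756)·21300/527 = 0.71833244·40.417457 = 29.033171.
SE(ȳ) = √(29.033171) = 5.39.

5.39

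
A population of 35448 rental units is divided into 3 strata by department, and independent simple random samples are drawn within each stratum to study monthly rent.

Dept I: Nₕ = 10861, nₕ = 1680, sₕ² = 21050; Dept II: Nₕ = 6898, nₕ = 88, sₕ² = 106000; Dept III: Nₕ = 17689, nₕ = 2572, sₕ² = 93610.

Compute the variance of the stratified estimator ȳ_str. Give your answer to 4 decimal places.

53.7704

Var(ȳ_str) = Σₕ Wₕ²(1 − fₕ)sₕ²/nₕ with Wₕ = Nₕ/N, N = 35448.
Dept I: Wₕ = 0.30639246; term = 0.30639246²·(1 − 0.15468189)·21050/1680 = 0.99430391.
Dept II: Wₕ = 0.19459490; term = 0.19459490²·(1 − 0.01275732)·106000/88 = 45.030837.
Dept III: Wₕ = 0.49901264; term = 0.49901264²·(1 − 0.14540110)·93610/2572 = 7.7452725.
Sum = 53.770413.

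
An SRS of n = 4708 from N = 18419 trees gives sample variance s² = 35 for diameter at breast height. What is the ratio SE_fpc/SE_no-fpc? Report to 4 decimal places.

f = n/N = 4708/18419 = 0.25560562.
SE_no-fpc = √(s²/n) = 0.086221544; SE_fpc = √((1−f)s²/n) = 0.074390476.
Ratio = √(1−f) = 0.86278292.

0.8628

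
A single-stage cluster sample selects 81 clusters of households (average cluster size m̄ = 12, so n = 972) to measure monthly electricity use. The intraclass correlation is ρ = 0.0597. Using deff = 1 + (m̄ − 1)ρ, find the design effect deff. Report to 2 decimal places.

1.66

deff = 1 + (12 − 1)·0.0597 = 1 + 0.6567 = 1.6567.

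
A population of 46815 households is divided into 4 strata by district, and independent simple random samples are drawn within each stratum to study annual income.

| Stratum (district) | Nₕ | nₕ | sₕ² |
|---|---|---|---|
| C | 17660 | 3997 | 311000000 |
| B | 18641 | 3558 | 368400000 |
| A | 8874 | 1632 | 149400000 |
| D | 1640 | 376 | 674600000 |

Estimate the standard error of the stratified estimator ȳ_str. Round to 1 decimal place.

Var(ȳ_str) = Σₕ Wₕ²(1 − fₕ)sₕ²/nₕ with Wₕ = Nₕ/N, N = 46815.
C: Wₕ = 0.37722952; term = 0.37722952²·(1 − 0.22633069)·311000000/3997 = 8566.2936.
B: Wₕ = 0.39818434; term = 0.39818434²·(1 − 0.19086959)·368400000/3558 = 13283.134.
A: Wₕ = 0.18955463; term = 0.18955463²·(1 − 0.18390805)·149400000/1632 = 2684.345.
D: Wₕ = 0.03503151; term = 0.03503151²·(1 − 0.22926829)·674600000/376 = 1696.9903.
Sum = 26230.763.
SE = √(26230.763) = 162.0.

162.0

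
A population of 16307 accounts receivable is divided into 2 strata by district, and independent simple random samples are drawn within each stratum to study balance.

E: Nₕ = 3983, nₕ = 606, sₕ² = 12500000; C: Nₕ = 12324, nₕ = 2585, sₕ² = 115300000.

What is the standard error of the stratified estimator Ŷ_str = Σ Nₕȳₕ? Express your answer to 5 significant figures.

2.3730 × 10^6

Var(Ŷ_str) = Σₕ Nₕ²(1 − fₕ)sₕ²/nₕ.
E: 3983²·(1 − 606/3983)·12500000/606 = 2.7744618 × 10^11.
C: 12324²·(1 − 2585/12324)·115300000/2585 = 5.3534631 × 10^12.
Sum = 5.6309093 × 10^12.
SE = √(5.6309093 × 10^12) = 2.3730 × 10^6.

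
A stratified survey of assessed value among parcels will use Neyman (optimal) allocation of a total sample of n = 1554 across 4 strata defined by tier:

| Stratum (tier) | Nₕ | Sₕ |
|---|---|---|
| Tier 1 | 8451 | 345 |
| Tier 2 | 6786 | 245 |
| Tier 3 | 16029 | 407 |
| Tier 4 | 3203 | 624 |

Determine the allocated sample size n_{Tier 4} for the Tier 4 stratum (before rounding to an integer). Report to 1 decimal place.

237.1

Neyman allocation: nₕ = n·NₕSₕ / Σⱼ NⱼSⱼ.
Σ NⱼSⱼ = 8451·345 + 6786·245 + 16029·407 + 3203·624 = 1.310064 × 10^7.
n_{Tier 4} = 1554·3203·624 / (1.310064 × 10^7) = 237.1.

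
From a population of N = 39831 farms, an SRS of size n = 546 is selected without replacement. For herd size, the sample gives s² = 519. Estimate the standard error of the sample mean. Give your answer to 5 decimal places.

0.96826

Under SRS without replacement, Var(ȳ) = (1 − f)·s²/n with f = n/N = 546/39831 = 0.01370792.
Var(ȳ) = (1 − 0.01370792)·519/546 = 0.98629208·0.95054945 = 0.9375194.
SE(ȳ) = √(0.9375194) = 0.96826.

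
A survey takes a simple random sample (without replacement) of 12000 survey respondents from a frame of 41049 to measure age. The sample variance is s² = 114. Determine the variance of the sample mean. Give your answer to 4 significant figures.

Under SRS without replacement, Var(ȳ) = (1 − f)·s²/n with f = n/N = 12000/41049 = 0.29233355.
Var(ȳ) = (1 − 0.29233355)·114/12000 = 0.70766645·0.0095 = 0.0067228313.

0.006723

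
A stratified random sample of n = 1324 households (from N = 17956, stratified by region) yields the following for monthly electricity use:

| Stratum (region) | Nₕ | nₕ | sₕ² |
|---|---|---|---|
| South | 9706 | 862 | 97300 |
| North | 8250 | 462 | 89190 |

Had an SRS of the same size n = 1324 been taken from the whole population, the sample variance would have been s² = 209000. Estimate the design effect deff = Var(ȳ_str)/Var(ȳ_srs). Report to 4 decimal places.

Var(ȳ_str) = Σ Wₕ²(1−fₕ)sₕ²/nₕ with Wₕ = Nₕ/17956:
  South: (9706/17956)²·(1−862/9706)·97300/862 = 30.05214
  North: (8250/17956)²·(1−462/8250)·89190/462 = 38.471125
  → Var(ȳ_str) = 68.523265.
Var(ȳ_srs) = (1 − 1324/17956)·209000/1324 = 146.21542.
deff = 68.523265 / 146.21542 = 0.4686.

0.4686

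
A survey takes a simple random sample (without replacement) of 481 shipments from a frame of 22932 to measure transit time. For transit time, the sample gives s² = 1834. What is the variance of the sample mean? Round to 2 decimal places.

3.73

Under SRS without replacement, Var(ȳ) = (1 − f)·s²/n with f = n/N = 481/22932 = 0.02097506.
Var(ȳ) = (1 − 0.02097506)·1834/481 = 0.97902494·3.8128898 = 3.7329142.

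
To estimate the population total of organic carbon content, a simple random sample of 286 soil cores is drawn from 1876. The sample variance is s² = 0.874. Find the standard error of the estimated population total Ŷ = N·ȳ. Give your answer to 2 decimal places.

Var(Ŷ) = N²·Var(ȳ) = N²·(1 − n/N)·s²/n.
f = 286/1876 = 0.15245203; Var(ȳ) = 0.84754797·0.874/286 = 0.0025900592.
Var(Ŷ) = 1876² · 0.0025900592 = 9115.3922.
SE(Ŷ) = √(9115.3922) = 95.47.

95.47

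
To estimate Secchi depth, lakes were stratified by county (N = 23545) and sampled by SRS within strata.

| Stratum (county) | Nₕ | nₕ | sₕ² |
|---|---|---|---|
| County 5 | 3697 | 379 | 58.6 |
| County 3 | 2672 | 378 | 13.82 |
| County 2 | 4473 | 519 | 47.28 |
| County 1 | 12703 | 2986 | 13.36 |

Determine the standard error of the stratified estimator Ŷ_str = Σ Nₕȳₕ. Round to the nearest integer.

2070

Var(Ŷ_str) = Σₕ Nₕ²(1 − fₕ)sₕ²/nₕ.
County 5: 3697²·(1 − 379/3697)·58.6/379 = 1.8966371 × 10^6.
County 3: 2672²·(1 − 378/2672)·13.82/378 = 224102.2.
County 2: 4473²·(1 − 519/4473)·47.28/519 = 1.611186 × 10^6.
County 1: 12703²·(1 − 2986/12703)·13.36/2986 = 552274.71.
Sum = 4.2842 × 10^6.
SE = √(4.2842 × 10^6) = 2070.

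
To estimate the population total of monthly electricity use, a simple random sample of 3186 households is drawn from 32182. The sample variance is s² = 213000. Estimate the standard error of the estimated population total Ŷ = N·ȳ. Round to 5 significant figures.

Var(Ŷ) = N²·Var(ȳ) = N²·(1 − n/N)·s²/n.
f = 3186/32182 = 0.09899944; Var(ȳ) = 0.90100056·213000/3186 = 60.236384.
Var(Ŷ) = 32182² · 60.236384 = 6.2385686 × 10^10.
SE(Ŷ) = √(6.2385686 × 10^10) = 249770.

249770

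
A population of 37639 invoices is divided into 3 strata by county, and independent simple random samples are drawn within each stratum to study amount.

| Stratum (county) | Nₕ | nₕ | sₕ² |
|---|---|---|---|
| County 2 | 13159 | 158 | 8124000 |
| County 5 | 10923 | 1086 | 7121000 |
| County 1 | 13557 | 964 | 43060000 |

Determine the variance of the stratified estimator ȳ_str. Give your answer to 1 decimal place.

12089.4

Var(ȳ_str) = Σₕ Wₕ²(1 − fₕ)sₕ²/nₕ with Wₕ = Nₕ/N, N = 37639.
County 2: Wₕ = 0.34961078; term = 0.34961078²·(1 − 0.01200699)·8124000/158 = 6209.2096.
County 5: Wₕ = 0.29020431; term = 0.29020431²·(1 − 0.09942324)·7121000/1086 = 497.32422.
County 1: Wₕ = 0.36018491; term = 0.36018491²·(1 − 0.07110718)·43060000/964 = 5382.8669.
Sum = 12089.401.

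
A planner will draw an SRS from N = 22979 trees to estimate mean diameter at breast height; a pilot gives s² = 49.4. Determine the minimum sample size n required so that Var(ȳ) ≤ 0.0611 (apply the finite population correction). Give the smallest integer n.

782

Without fpc, n₀ = s²/D = 49.4/0.0611 = 808.5106.
With fpc, (1 − n/N)·s²/n ≤ D requires n ≥ n₀/(1 + n₀/N) = 808.5106/(1 + 808.5106/22979) = 781.0302.
Rounding up, n = 782.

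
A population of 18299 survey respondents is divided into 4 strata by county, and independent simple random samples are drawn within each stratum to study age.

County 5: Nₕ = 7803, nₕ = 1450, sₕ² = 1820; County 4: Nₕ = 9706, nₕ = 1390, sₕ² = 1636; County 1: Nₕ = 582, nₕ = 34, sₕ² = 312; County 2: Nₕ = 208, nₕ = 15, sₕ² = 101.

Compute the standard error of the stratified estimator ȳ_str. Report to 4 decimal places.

0.6922

Var(ȳ_str) = Σₕ Wₕ²(1 − fₕ)sₕ²/nₕ with Wₕ = Nₕ/N, N = 18299.
County 5: Wₕ = 0.42641674; term = 0.42641674²·(1 − 0.18582596)·1820/1450 = 0.18581858.
County 4: Wₕ = 0.53041150; term = 0.53041150²·(1 − 0.14321039)·1636/1390 = 0.28370602.
County 1: Wₕ = 0.03180502; term = 0.03180502²·(1 − 0.05841924)·312/34 = 0.0087402631.
County 2: Wₕ = 0.01136674; term = 0.01136674²·(1 − 0.07211538)·101/15 = 8.0722768 × 10^-4.
Sum = 0.47907209.
SE = √(0.47907209) = 0.6922.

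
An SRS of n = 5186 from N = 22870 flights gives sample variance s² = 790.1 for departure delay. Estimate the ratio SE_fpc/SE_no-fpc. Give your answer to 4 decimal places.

f = n/N = 5186/22870 = 0.22675995.
SE_no-fpc = √(s²/n) = 0.39032357; SE_fpc = √((1−f)s²/n) = 0.3432274.
Ratio = √(1−f) = 0.87934069.

0.8793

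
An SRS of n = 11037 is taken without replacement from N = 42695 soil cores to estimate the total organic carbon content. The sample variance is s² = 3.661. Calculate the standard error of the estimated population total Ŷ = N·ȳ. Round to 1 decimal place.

Var(Ŷ) = N²·Var(ȳ) = N²·(1 − n/N)·s²/n.
f = 11037/42695 = 0.25850802; Var(ȳ) = 0.74149198·3.661/11037 = 2.4595471 × 10^-4.
Var(Ŷ) = 42695² · (2.4595471 × 10^-4) = 448341.75.
SE(Ŷ) = √(448341.75) = 669.6.

669.6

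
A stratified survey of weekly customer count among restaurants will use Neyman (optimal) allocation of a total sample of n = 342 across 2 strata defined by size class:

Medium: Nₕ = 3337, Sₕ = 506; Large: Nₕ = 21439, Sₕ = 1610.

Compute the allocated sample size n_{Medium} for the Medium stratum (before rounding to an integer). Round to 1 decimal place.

15.9

Neyman allocation: nₕ = n·NₕSₕ / Σⱼ NⱼSⱼ.
Σ NⱼSⱼ = 3337·506 + 21439·1610 = 3.6205312 × 10^7.
n_{Medium} = 342·3337·506 / (3.6205312 × 10^7) = 15.9.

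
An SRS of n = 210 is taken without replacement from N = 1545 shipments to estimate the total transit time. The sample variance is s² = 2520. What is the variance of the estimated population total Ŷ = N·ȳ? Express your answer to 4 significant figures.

Var(Ŷ) = N²·Var(ȳ) = N²·(1 − n/N)·s²/n.
f = 210/1545 = 0.13592233; Var(ȳ) = 0.86407767·2520/210 = 10.368932.
Var(Ŷ) = 1545² · 10.368932 = 2.47509 × 10^7.

2.475 × 10^7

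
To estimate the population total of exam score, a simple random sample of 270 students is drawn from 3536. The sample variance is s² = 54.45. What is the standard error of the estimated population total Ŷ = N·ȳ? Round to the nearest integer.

Var(Ŷ) = N²·Var(ȳ) = N²·(1 − n/N)·s²/n.
f = 270/3536 = 0.07635747; Var(ȳ) = 0.92364253·54.45/270 = 0.18626791.
Var(Ŷ) = 3536² · 0.18626791 = 2.3289628 × 10^6.
SE(Ŷ) = √(2.3289628 × 10^6) = 1526.

1526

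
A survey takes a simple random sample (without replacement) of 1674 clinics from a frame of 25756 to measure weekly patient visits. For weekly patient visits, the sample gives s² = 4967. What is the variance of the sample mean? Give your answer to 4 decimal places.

Under SRS without replacement, Var(ȳ) = (1 − f)·s²/n with f = n/N = 1674/25756 = 0.06499456.
Var(ȳ) = (1 − 0.06499456)·4967/1674 = 0.93500544·2.9671446 = 2.7742963.

2.7743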